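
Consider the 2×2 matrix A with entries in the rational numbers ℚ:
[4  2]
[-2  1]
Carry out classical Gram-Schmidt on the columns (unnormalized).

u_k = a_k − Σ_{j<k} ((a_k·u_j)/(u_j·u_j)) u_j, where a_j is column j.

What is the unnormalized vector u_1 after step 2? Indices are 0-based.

Step 1: u_0 = a_0 = (4, -2).
Step 2: u_1 = a_1 − (3/10)·u_0 = (4/5, 8/5).

u_1 = (4/5, 8/5)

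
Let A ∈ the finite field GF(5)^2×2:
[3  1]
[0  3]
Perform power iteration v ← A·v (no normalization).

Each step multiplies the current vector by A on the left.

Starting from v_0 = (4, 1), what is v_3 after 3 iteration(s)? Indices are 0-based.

v_0 = (4, 1).
v_1 = A·v_0 = (3, 3).
v_2 = A·v_1 = (2, 4).
v_3 = A·v_2 = (0, 2).

v_3 = (0, 2)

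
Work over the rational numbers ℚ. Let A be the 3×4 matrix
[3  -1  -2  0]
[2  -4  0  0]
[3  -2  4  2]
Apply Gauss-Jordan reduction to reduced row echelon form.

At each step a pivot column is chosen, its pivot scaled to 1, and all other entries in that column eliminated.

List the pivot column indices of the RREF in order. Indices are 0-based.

[1] R0 /= 3  ⇒  (1, -1/3, -2/3, 0)
     R1 -= 2·R0  ⇒  (0, -10/3, 4/3, 0)
     R2 -= 3·R0  ⇒  (0, -1, 6, 2)
[2] R1 /= -10/3  ⇒  (0, 1, -2/5, 0)
     R0 -= -1/3·R1  ⇒  (1, 0, -4/5, 0)
     R2 -= -1·R1  ⇒  (0, 0, 28/5, 2)
[3] R2 /= 28/5  ⇒  (0, 0, 1, 5/14)
     R0 -= -4/5·R2  ⇒  (1, 0, 0, 2/7)
     R1 -= -2/5·R2  ⇒  (0, 1, 0, 1/7)

pivot columns: 0, 1, 2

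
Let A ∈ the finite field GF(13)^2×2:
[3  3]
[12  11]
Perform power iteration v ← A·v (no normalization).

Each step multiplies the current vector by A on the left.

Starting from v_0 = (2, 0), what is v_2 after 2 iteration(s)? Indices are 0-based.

v_2 = (12, 11)

v_0 = (2, 0).
v_1 = A·v_0 = (6, 11).
v_2 = A·v_1 = (12, 11).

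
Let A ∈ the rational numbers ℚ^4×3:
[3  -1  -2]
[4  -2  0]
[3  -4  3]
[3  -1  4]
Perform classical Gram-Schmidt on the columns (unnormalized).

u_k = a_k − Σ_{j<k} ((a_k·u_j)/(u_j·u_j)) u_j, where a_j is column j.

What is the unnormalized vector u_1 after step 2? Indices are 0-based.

u_1 = (35/43, 18/43, -94/43, 35/43)

Step 1: u_0 = a_0 = (3, 4, 3, 3).
Step 2: u_1 = a_1 − (-26/43)·u_0 = (35/43, 18/43, -94/43, 35/43).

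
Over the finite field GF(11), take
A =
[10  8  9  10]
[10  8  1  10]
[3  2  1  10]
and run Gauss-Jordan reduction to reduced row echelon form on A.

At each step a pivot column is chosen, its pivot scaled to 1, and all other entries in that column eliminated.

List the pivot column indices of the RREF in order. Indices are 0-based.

pivot columns: 0, 1, 2

[1] R0 /= 10  ⇒  (1, 3, 2, 1)
     R1 -= 10·R0  ⇒  (0, 0, 3, 0)
     R2 -= 3·R0  ⇒  (0, 4, 6, 7)
[2] R1 <-> R2
[2] R1 /= 4  ⇒  (0, 1, 7, 10)
     R0 -= 3·R1  ⇒  (1, 0, 3, 4)
[3] R2 /= 3  ⇒  (0, 0, 1, 0)
     R0 -= 3·R2  ⇒  (1, 0, 0, 4)
     R1 -= 7·R2  ⇒  (0, 1, 0, 10)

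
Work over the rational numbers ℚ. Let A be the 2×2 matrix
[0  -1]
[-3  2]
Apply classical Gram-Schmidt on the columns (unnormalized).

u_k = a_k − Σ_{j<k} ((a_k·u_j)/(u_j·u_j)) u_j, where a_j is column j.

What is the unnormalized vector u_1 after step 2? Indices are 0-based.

u_1 = (-1, 0)

Step 1: u_0 = a_0 = (0, -3).
Step 2: u_1 = a_1 − (-2/3)·u_0 = (-1, 0).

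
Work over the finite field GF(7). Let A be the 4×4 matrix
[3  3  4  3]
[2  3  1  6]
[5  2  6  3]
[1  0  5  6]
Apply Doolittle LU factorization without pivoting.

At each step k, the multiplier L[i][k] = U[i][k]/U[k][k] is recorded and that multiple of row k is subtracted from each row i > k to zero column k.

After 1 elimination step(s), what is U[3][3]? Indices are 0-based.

[col 0] pivot 3
  R1 -= 3*R0 → (0, 1, 3, 4)  (L[1][0] := 3)
  R2 -= 4*R0 → (0, 4, 4, 5)  (L[2][0] := 4)
  R3 -= 5*R0 → (0, 6, 6, 5)  (L[3][0] := 5)

U[3][3] = 5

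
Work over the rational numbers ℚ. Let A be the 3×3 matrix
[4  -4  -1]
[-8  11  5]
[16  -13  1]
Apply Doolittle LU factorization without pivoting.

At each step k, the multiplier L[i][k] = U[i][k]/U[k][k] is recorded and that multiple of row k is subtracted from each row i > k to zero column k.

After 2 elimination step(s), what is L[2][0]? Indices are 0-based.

L[2][0] = 4

Step 1: pivot at (0,0) is 4.
  row1 ← row1 − (-2)·row0  ⇒  L[1][0]=-2, U row1=(0, 3, 3)
  row2 ← row2 − (4)·row0  ⇒  L[2][0]=4, U row2=(0, 3, 5)
Step 2: pivot at (1,1) is 3.
  row2 ← row2 − (1)·row1  ⇒  L[2][1]=1, U row2=(0, 0, 2)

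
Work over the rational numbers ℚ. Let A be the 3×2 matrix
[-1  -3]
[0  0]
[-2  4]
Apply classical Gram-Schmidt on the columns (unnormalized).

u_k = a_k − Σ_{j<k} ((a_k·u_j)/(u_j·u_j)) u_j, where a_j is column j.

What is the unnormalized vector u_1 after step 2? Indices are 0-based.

Step 1: u_0 = a_0 = (-1, 0, -2).
Step 2: u_1 = a_1 − (-1)·u_0 = (-4, 0, 2).

u_1 = (-4, 0, 2)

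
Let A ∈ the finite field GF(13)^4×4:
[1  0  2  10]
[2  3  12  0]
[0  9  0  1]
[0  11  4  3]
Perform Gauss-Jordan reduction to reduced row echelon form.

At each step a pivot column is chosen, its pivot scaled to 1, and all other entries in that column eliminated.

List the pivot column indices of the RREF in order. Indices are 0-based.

pivot columns: 0, 1, 2, 3

step 1: normalize row 0 (÷1) = (1, 0, 2, 10)
  row 1: subtract 2×row0 = (0, 3, 8, 6)
step 2: normalize row 1 (÷3) = (0, 1, 7, 2)
  row 2: subtract 9×row1 = (0, 0, 2, 9)
  row 3: subtract 11×row1 = (0, 0, 5, 7)
step 3: normalize row 2 (÷2) = (0, 0, 1, 11)
  row 0: subtract 2×row2 = (1, 0, 0, 1)
  row 1: subtract 7×row2 = (0, 1, 0, 3)
  row 3: subtract 5×row2 = (0, 0, 0, 4)
step 4: normalize row 3 (÷4) = (0, 0, 0, 1)
  row 0: subtract 1×row3 = (1, 0, 0, 0)
  row 1: subtract 3×row3 = (0, 1, 0, 0)
  row 2: subtract 11×row3 = (0, 0, 1, 0)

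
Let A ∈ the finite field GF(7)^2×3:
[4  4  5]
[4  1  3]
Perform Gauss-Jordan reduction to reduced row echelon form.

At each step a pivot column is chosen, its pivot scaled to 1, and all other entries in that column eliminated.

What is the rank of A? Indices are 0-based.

rank = 2

step 1: normalize row 0 (÷4) = (1, 1, 3)
  row 1: subtract 4×row0 = (0, 4, 5)
step 2: normalize row 1 (÷4) = (0, 1, 3)
  row 0: subtract 1×row1 = (1, 0, 0)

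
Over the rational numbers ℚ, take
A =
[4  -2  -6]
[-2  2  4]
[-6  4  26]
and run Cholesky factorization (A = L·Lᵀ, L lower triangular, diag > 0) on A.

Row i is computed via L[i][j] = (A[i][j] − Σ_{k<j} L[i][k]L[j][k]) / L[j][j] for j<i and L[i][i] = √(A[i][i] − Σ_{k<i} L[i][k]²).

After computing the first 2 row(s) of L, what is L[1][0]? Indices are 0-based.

L[1][0] = -1

Step 1: L[0][0] = √(4) = 2.
  L[1][0] = (-2) / L[0][0] = -1.
Step 2: L[1][1] = √(1) = 1.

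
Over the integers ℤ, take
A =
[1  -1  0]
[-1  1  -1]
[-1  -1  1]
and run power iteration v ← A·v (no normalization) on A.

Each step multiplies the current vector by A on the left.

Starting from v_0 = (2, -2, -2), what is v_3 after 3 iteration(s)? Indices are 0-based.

v_0 = (2, -2, -2).
v_1 = A·v_0 = (4, -2, -2).
v_2 = A·v_1 = (6, -4, -4).
v_3 = A·v_2 = (10, -6, -6).

v_3 = (10, -6, -6)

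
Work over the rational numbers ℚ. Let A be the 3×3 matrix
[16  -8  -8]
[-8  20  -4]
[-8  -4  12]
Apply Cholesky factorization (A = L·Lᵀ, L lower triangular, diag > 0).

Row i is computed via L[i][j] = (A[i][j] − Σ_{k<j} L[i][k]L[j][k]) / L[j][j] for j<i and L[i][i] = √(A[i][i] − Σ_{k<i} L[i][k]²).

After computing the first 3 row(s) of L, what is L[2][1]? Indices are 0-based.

Step 1: L[0][0] = √(16) = 4.
  L[1][0] = (-8) / L[0][0] = -2.
Step 2: L[1][1] = √(16) = 4.
  L[2][0] = (-8) / L[0][0] = -2.
  L[2][1] = (-8) / L[1][1] = -2.
Step 3: L[2][2] = √(4) = 2.

L[2][1] = -2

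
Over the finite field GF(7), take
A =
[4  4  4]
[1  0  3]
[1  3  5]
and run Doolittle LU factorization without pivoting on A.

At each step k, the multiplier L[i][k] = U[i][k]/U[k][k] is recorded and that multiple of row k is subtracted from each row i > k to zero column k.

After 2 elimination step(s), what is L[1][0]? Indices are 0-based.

[col 0] pivot 4
  R1 -= 2*R0 → (0, 6, 2)  (L[1][0] := 2)
  R2 -= 2*R0 → (0, 2, 4)  (L[2][0] := 2)
[col 1] pivot 6
  R2 -= 5*R1 → (0, 0, 1)  (L[2][1] := 5)

L[1][0] = 2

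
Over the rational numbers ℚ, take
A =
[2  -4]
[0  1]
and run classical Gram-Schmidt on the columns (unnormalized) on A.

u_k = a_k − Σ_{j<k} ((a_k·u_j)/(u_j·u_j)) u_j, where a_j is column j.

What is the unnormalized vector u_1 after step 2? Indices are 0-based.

u_1 = (0, 1)

Step 1: u_0 = a_0 = (2, 0).
Step 2: u_1 = a_1 − (-2)·u_0 = (0, 1).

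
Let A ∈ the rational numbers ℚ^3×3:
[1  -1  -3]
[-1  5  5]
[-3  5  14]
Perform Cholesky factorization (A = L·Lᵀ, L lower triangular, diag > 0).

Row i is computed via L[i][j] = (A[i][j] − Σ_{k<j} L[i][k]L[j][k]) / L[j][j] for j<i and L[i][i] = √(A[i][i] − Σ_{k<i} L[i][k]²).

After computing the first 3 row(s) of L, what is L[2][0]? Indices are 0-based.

L[2][0] = -3

Step 1: L[0][0] = √(1) = 1.
  L[1][0] = (-1) / L[0][0] = -1.
Step 2: L[1][1] = √(4) = 2.
  L[2][0] = (-3) / L[0][0] = -3.
  L[2][1] = (2) / L[1][1] = 1.
Step 3: L[2][2] = √(4) = 2.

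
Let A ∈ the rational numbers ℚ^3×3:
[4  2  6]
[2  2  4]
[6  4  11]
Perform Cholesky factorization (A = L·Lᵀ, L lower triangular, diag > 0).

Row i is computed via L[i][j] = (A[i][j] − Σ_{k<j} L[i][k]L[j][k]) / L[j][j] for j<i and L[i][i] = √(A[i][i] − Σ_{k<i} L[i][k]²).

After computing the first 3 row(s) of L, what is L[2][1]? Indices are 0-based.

Step 1: L[0][0] = √(4) = 2.
  L[1][0] = (2) / L[0][0] = 1.
Step 2: L[1][1] = √(1) = 1.
  L[2][0] = (6) / L[0][0] = 3.
  L[2][1] = (1) / L[1][1] = 1.
Step 3: L[2][2] = √(1) = 1.

L[2][1] = 1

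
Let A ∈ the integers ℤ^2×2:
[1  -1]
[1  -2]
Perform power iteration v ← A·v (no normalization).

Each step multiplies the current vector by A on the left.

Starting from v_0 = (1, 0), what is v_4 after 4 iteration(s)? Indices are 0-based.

v_4 = (-1, -3)

v_0 = (1, 0).
v_1 = A·v_0 = (1, 1).
v_2 = A·v_1 = (0, -1).
v_3 = A·v_2 = (1, 2).
v_4 = A·v_3 = (-1, -3).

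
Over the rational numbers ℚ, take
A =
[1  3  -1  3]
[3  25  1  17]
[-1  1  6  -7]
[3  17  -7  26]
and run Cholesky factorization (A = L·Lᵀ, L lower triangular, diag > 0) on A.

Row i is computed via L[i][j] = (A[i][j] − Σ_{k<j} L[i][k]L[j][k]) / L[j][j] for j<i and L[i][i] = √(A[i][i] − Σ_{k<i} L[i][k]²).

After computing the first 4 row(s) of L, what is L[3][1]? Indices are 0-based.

L[3][1] = 2

Step 1: L[0][0] = √(1) = 1.
  L[1][0] = (3) / L[0][0] = 3.
Step 2: L[1][1] = √(16) = 4.
  L[2][0] = (-1) / L[0][0] = -1.
  L[2][1] = (4) / L[1][1] = 1.
Step 3: L[2][2] = √(4) = 2.
  L[3][0] = (3) / L[0][0] = 3.
  L[3][1] = (8) / L[1][1] = 2.
  L[3][2] = (-6) / L[2][2] = -3.
Step 4: L[3][3] = √(4) = 2.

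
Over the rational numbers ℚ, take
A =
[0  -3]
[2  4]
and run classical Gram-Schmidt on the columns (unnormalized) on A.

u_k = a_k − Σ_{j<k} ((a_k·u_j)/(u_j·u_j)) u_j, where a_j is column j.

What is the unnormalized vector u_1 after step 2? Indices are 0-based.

Step 1: u_0 = a_0 = (0, 2).
Step 2: u_1 = a_1 − (2)·u_0 = (-3, 0).

u_1 = (-3, 0)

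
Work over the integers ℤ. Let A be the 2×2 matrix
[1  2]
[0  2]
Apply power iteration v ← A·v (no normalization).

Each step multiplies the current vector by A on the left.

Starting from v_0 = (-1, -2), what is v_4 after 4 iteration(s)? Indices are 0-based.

v_0 = (-1, -2).
v_1 = A·v_0 = (-5, -4).
v_2 = A·v_1 = (-13, -8).
v_3 = A·v_2 = (-29, -16).
v_4 = A·v_3 = (-61, -32).

v_4 = (-61, -32)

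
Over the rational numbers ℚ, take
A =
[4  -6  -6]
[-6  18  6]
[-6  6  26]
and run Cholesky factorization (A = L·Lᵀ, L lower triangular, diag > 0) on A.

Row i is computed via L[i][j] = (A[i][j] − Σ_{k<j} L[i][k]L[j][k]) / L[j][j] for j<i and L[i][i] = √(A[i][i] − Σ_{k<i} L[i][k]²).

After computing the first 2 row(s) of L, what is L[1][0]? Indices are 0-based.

Step 1: L[0][0] = √(4) = 2.
  L[1][0] = (-6) / L[0][0] = -3.
Step 2: L[1][1] = √(9) = 3.

L[1][0] = -3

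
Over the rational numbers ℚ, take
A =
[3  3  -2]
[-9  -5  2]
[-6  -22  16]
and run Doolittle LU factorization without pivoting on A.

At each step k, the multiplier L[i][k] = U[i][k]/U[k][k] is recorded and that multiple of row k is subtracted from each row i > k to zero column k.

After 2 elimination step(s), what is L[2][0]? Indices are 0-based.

[col 0] pivot 3
  R1 -= -3*R0 → (0, 4, -4)  (L[1][0] := -3)
  R2 -= -2*R0 → (0, -16, 12)  (L[2][0] := -2)
[col 1] pivot 4
  R2 -= -4*R1 → (0, 0, -4)  (L[2][1] := -4)

L[2][0] = -2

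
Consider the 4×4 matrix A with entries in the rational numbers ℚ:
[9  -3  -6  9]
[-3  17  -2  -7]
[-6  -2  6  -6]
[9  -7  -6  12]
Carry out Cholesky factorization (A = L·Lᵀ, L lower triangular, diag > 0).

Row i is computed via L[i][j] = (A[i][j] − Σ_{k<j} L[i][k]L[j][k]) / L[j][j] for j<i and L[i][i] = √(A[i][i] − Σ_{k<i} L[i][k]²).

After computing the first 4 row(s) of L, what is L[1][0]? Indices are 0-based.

L[1][0] = -1

Step 1: L[0][0] = √(9) = 3.
  L[1][0] = (-3) / L[0][0] = -1.
Step 2: L[1][1] = √(16) = 4.
  L[2][0] = (-6) / L[0][0] = -2.
  L[2][1] = (-4) / L[1][1] = -1.
Step 3: L[2][2] = √(1) = 1.
  L[3][0] = (9) / L[0][0] = 3.
  L[3][1] = (-4) / L[1][1] = -1.
  L[3][2] = (-1) / L[2][2] = -1.
Step 4: L[3][3] = √(1) = 1.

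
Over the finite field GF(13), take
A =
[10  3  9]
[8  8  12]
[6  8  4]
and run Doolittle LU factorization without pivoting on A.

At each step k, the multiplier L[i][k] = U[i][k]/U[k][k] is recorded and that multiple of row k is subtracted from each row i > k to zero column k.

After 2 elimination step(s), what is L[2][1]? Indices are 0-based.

L[2][1] = 9

[col 0] pivot 10
  R1 -= 6*R0 → (0, 3, 10)  (L[1][0] := 6)
  R2 -= 11*R0 → (0, 1, 9)  (L[2][0] := 11)
[col 1] pivot 3
  R2 -= 9*R1 → (0, 0, 10)  (L[2][1] := 9)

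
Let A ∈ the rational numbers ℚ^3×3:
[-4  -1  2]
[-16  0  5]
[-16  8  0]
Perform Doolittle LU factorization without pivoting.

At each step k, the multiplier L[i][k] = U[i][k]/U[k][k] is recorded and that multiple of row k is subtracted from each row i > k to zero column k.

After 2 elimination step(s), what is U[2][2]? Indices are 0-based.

k=0: U[0][0]=-4
  eliminate (1,0): mult=4, new row 1: (0, 4, -3); set L[1][0]=4
  eliminate (2,0): mult=4, new row 2: (0, 12, -8); set L[2][0]=4
k=1: U[1][1]=4
  eliminate (2,1): mult=3, new row 2: (0, 0, 1); set L[2][1]=3

U[2][2] = 1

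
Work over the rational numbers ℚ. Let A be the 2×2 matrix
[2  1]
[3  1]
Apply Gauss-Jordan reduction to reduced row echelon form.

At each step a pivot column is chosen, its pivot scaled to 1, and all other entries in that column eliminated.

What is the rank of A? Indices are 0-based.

pivot(0,0)=2: scale R0 → (1, 1/2)
  clear (1,0): R1 −= (3)R0 → (0, -1/2)
pivot(1,1)=-1/2: scale R1 → (0, 1)
  clear (0,1): R0 −= (1/2)R1 → (1, 0)

rank = 2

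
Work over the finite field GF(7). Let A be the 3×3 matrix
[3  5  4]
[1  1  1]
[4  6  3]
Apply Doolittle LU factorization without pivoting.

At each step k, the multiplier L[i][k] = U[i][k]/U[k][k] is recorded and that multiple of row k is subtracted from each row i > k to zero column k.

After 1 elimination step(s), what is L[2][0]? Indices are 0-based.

L[2][0] = 6

k=0: U[0][0]=3
  eliminate (1,0): mult=5, new row 1: (0, 4, 2); set L[1][0]=5
  eliminate (2,0): mult=6, new row 2: (0, 4, 0); set L[2][0]=6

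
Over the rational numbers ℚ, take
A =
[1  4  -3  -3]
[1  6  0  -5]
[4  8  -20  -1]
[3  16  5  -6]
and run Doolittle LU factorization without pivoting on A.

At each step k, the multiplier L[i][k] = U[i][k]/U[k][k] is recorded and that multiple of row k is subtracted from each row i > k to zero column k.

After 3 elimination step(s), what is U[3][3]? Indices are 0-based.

U[3][3] = 1

k=0: U[0][0]=1
  eliminate (1,0): mult=1, new row 1: (0, 2, 3, -2); set L[1][0]=1
  eliminate (2,0): mult=4, new row 2: (0, -8, -8, 11); set L[2][0]=4
  eliminate (3,0): mult=3, new row 3: (0, 4, 14, 3); set L[3][0]=3
k=1: U[1][1]=2
  eliminate (2,1): mult=-4, new row 2: (0, 0, 4, 3); set L[2][1]=-4
  eliminate (3,1): mult=2, new row 3: (0, 0, 8, 7); set L[3][1]=2
k=2: U[2][2]=4
  eliminate (3,2): mult=2, new row 3: (0, 0, 0, 1); set L[3][2]=2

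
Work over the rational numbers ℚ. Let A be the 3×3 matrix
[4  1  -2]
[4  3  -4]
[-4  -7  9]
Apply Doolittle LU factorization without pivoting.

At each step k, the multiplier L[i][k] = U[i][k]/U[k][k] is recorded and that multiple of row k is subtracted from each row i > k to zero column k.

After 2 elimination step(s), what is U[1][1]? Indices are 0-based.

Step 1: pivot at (0,0) is 4.
  row1 ← row1 − (1)·row0  ⇒  L[1][0]=1, U row1=(0, 2, -2)
  row2 ← row2 − (-1)·row0  ⇒  L[2][0]=-1, U row2=(0, -6, 7)
Step 2: pivot at (1,1) is 2.
  row2 ← row2 − (-3)·row1  ⇒  L[2][1]=-3, U row2=(0, 0, 1)

U[1][1] = 2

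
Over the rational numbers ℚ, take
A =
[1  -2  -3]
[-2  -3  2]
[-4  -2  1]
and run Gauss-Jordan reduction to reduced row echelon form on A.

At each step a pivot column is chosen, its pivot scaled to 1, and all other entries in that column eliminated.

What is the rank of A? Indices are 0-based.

rank = 3

step 1: normalize row 0 (÷1) = (1, -2, -3)
  row 1: subtract -2×row0 = (0, -7, -4)
  row 2: subtract -4×row0 = (0, -10, -11)
step 2: normalize row 1 (÷-7) = (0, 1, 4/7)
  row 0: subtract -2×row1 = (1, 0, -13/7)
  row 2: subtract -10×row1 = (0, 0, -37/7)
step 3: normalize row 2 (÷-37/7) = (0, 0, 1)
  row 0: subtract -13/7×row2 = (1, 0, 0)
  row 1: subtract 4/7×row2 = (0, 1, 0)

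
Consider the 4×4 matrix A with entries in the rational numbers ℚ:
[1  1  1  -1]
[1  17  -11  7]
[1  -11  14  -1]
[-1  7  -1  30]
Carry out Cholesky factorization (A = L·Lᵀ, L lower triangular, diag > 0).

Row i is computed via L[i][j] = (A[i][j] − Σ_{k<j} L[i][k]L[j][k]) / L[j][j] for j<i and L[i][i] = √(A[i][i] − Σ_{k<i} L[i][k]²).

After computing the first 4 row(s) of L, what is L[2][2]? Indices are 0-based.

L[2][2] = 2

Step 1: L[0][0] = √(1) = 1.
  L[1][0] = (1) / L[0][0] = 1.
Step 2: L[1][1] = √(16) = 4.
  L[2][0] = (1) / L[0][0] = 1.
  L[2][1] = (-12) / L[1][1] = -3.
Step 3: L[2][2] = √(4) = 2.
  L[3][0] = (-1) / L[0][0] = -1.
  L[3][1] = (8) / L[1][1] = 2.
  L[3][2] = (6) / L[2][2] = 3.
Step 4: L[3][3] = √(16) = 4.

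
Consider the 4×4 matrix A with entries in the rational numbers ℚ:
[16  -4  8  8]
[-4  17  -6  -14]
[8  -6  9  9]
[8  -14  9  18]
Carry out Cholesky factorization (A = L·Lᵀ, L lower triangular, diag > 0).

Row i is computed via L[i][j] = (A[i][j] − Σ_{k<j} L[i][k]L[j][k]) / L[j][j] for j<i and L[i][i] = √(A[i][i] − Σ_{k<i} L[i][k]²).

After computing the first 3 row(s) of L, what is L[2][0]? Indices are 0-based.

Step 1: L[0][0] = √(16) = 4.
  L[1][0] = (-4) / L[0][0] = -1.
Step 2: L[1][1] = √(16) = 4.
  L[2][0] = (8) / L[0][0] = 2.
  L[2][1] = (-4) / L[1][1] = -1.
Step 3: L[2][2] = √(4) = 2.

L[2][0] = 2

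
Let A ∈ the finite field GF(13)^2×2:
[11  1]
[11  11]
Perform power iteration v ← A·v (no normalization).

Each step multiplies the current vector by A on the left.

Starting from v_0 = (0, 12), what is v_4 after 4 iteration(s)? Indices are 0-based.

v_0 = (0, 12).
v_1 = A·v_0 = (12, 2).
v_2 = A·v_1 = (4, 11).
v_3 = A·v_2 = (3, 9).
v_4 = A·v_3 = (3, 2).

v_4 = (3, 2)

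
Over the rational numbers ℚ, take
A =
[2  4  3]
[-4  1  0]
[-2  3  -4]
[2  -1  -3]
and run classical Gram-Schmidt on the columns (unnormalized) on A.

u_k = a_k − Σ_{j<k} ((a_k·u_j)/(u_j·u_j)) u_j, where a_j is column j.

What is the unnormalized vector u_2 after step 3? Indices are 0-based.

Step 1: u_0 = a_0 = (2, -4, -2, 2).
Step 2: u_1 = a_1 − (-1/7)·u_0 = (30/7, 3/7, 19/7, -5/7).
Step 3: u_2 = a_2 − (2/7)·u_0 − (29/185)·u_1 = (65/37, 199/185, -713/185, -128/37).

u_2 = (65/37, 199/185, -713/185, -128/37)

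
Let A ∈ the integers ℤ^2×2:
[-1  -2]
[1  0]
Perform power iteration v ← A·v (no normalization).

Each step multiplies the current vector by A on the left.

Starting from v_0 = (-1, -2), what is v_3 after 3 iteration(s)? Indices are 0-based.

v_3 = (-7, -3)

v_0 = (-1, -2).
v_1 = A·v_0 = (5, -1).
v_2 = A·v_1 = (-3, 5).
v_3 = A·v_2 = (-7, -3).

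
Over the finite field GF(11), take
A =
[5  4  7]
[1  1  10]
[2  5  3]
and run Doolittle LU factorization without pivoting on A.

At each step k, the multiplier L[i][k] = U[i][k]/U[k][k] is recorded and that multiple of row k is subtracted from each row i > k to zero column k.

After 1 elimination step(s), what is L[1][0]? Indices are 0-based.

L[1][0] = 9

k=0: U[0][0]=5
  eliminate (1,0): mult=9, new row 1: (0, 9, 2); set L[1][0]=9
  eliminate (2,0): mult=7, new row 2: (0, 10, 9); set L[2][0]=7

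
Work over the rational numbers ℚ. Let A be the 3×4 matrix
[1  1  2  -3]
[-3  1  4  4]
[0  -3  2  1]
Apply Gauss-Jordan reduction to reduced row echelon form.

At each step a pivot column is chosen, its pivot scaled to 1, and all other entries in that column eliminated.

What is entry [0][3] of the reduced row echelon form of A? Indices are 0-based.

pivot(0,0)=1: scale R0 → (1, 1, 2, -3)
  clear (1,0): R1 −= (-3)R0 → (0, 4, 10, -5)
pivot(1,1)=4: scale R1 → (0, 1, 5/2, -5/4)
  clear (0,1): R0 −= (1)R1 → (1, 0, -1/2, -7/4)
  clear (2,1): R2 −= (-3)R1 → (0, 0, 19/2, -11/4)
pivot(2,2)=19/2: scale R2 → (0, 0, 1, -11/38)
  clear (0,2): R0 −= (-1/2)R2 → (1, 0, 0, -36/19)
  clear (1,2): R1 −= (5/2)R2 → (0, 1, 0, -10/19)

M[0][3] = -36/19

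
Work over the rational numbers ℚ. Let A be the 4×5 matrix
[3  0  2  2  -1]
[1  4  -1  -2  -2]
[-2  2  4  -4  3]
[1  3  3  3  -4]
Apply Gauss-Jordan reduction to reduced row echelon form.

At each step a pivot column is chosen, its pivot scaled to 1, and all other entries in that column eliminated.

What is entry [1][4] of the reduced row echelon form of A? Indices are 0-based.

[1] R0 /= 3  ⇒  (1, 0, 2/3, 2/3, -1/3)
     R1 -= 1·R0  ⇒  (0, 4, -5/3, -8/3, -5/3)
     R2 -= -2·R0  ⇒  (0, 2, 16/3, -8/3, 7/3)
     R3 -= 1·R0  ⇒  (0, 3, 7/3, 7/3, -11/3)
[2] R1 /= 4  ⇒  (0, 1, -5/12, -2/3, -5/12)
     R2 -= 2·R1  ⇒  (0, 0, 37/6, -4/3, 19/6)
     R3 -= 3·R1  ⇒  (0, 0, 43/12, 13/3, -29/12)
[3] R2 /= 37/6  ⇒  (0, 0, 1, -8/37, 19/37)
     R0 -= 2/3·R2  ⇒  (1, 0, 0, 30/37, -25/37)
     R1 -= -5/12·R2  ⇒  (0, 1, 0, -28/37, -15/74)
     R3 -= 43/12·R2  ⇒  (0, 0, 0, 189/37, -315/74)
[4] R3 /= 189/37  ⇒  (0, 0, 0, 1, -5/6)
     R0 -= 30/37·R3  ⇒  (1, 0, 0, 0, 0)
     R1 -= -28/37·R3  ⇒  (0, 1, 0, 0, -5/6)
     R2 -= -8/37·R3  ⇒  (0, 0, 1, 0, 1/3)

M[1][4] = -5/6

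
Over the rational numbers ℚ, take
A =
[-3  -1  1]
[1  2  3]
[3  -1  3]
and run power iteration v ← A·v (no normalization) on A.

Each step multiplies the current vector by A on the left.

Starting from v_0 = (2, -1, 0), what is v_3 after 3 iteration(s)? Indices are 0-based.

v_0 = (2, -1, 0).
v_1 = A·v_0 = (-5, 0, 7).
v_2 = A·v_1 = (22, 16, 6).
v_3 = A·v_2 = (-76, 72, 68).

v_3 = (-76, 72, 68)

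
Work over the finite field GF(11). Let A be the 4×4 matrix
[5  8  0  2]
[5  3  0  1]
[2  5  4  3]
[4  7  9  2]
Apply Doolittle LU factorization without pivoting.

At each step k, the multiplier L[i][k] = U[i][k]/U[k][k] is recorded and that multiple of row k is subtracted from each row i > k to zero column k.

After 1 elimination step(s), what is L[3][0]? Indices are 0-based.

L[3][0] = 3

Step 1: pivot at (0,0) is 5.
  row1 ← row1 − (1)·row0  ⇒  L[1][0]=1, U row1=(0, 6, 0, 10)
  row2 ← row2 − (7)·row0  ⇒  L[2][0]=7, U row2=(0, 4, 4, 0)
  row3 ← row3 − (3)·row0  ⇒  L[3][0]=3, U row3=(0, 5, 9, 7)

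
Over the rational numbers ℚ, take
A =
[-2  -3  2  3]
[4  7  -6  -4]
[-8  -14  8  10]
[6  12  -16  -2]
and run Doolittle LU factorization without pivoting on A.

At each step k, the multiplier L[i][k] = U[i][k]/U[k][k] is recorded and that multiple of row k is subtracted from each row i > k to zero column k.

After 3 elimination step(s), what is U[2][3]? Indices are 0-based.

Step 1: pivot at (0,0) is -2.
  row1 ← row1 − (-2)·row0  ⇒  L[1][0]=-2, U row1=(0, 1, -2, 2)
  row2 ← row2 − (4)·row0  ⇒  L[2][0]=4, U row2=(0, -2, 0, -2)
  row3 ← row3 − (-3)·row0  ⇒  L[3][0]=-3, U row3=(0, 3, -10, 7)
Step 2: pivot at (1,1) is 1.
  row2 ← row2 − (-2)·row1  ⇒  L[2][1]=-2, U row2=(0, 0, -4, 2)
  row3 ← row3 − (3)·row1  ⇒  L[3][1]=3, U row3=(0, 0, -4, 1)
Step 3: pivot at (2,2) is -4.
  row3 ← row3 − (1)·row2  ⇒  L[3][2]=1, U row3=(0, 0, 0, -1)

U[2][3] = 2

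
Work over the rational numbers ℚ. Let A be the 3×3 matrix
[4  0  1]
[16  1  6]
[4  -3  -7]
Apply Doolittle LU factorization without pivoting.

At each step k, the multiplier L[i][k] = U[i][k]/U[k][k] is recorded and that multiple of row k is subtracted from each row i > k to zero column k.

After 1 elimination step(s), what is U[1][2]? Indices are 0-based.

[col 0] pivot 4
  R1 -= 4*R0 → (0, 1, 2)  (L[1][0] := 4)
  R2 -= 1*R0 → (0, -3, -8)  (L[2][0] := 1)

U[1][2] = 2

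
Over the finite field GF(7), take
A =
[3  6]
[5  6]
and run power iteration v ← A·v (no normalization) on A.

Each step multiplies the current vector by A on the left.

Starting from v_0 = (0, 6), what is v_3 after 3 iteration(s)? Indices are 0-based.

v_0 = (0, 6).
v_1 = A·v_0 = (1, 1).
v_2 = A·v_1 = (2, 4).
v_3 = A·v_2 = (2, 6).

v_3 = (2, 6)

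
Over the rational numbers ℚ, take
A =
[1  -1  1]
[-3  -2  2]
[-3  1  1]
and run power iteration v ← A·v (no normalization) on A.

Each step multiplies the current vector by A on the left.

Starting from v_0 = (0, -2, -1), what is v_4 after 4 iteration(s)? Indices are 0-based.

v_0 = (0, -2, -1).
v_1 = A·v_0 = (1, 2, -3).
v_2 = A·v_1 = (-4, -13, -4).
v_3 = A·v_2 = (5, 30, -5).
v_4 = A·v_3 = (-30, -85, 10).

v_4 = (-30, -85, 10)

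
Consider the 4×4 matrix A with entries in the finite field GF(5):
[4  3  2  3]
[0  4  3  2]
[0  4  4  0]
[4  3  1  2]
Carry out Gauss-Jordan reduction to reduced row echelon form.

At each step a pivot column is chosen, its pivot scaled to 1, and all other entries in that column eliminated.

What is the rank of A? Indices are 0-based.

rank = 4

step 1: normalize row 0 (÷4) = (1, 2, 3, 2)
  row 3: subtract 4×row0 = (0, 0, 4, 4)
step 2: normalize row 1 (÷4) = (0, 1, 2, 3)
  row 0: subtract 2×row1 = (1, 0, 4, 1)
  row 2: subtract 4×row1 = (0, 0, 1, 3)
step 3: normalize row 2 (÷1) = (0, 0, 1, 3)
  row 0: subtract 4×row2 = (1, 0, 0, 4)
  row 1: subtract 2×row2 = (0, 1, 0, 2)
  row 3: subtract 4×row2 = (0, 0, 0, 2)
step 4: normalize row 3 (÷2) = (0, 0, 0, 1)
  row 0: subtract 4×row3 = (1, 0, 0, 0)
  row 1: subtract 2×row3 = (0, 1, 0, 0)
  row 2: subtract 3×row3 = (0, 0, 1, 0)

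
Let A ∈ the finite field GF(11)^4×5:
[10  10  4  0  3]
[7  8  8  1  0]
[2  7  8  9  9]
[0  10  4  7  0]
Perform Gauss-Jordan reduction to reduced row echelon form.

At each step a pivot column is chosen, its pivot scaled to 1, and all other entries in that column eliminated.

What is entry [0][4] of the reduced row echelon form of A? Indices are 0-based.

pivot(0,0)=10: scale R0 → (1, 1, 7, 0, 8)
  clear (1,0): R1 −= (7)R0 → (0, 1, 3, 1, 10)
  clear (2,0): R2 −= (2)R0 → (0, 5, 5, 9, 4)
pivot(1,1)=1: scale R1 → (0, 1, 3, 1, 10)
  clear (0,1): R0 −= (1)R1 → (1, 0, 4, 10, 9)
  clear (2,1): R2 −= (5)R1 → (0, 0, 1, 4, 9)
  clear (3,1): R3 −= (10)R1 → (0, 0, 7, 8, 10)
pivot(2,2)=1: scale R2 → (0, 0, 1, 4, 9)
  clear (0,2): R0 −= (4)R2 → (1, 0, 0, 5, 6)
  clear (1,2): R1 −= (3)R2 → (0, 1, 0, 0, 5)
  clear (3,2): R3 −= (7)R2 → (0, 0, 0, 2, 2)
pivot(3,3)=2: scale R3 → (0, 0, 0, 1, 1)
  clear (0,3): R0 −= (5)R3 → (1, 0, 0, 0, 1)
  clear (2,3): R2 −= (4)R3 → (0, 0, 1, 0, 5)

M[0][4] = 1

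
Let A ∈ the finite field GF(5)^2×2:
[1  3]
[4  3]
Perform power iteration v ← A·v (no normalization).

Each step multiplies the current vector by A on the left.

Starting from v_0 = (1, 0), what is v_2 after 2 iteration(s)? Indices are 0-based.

v_0 = (1, 0).
v_1 = A·v_0 = (1, 4).
v_2 = A·v_1 = (3, 1).

v_2 = (3, 1)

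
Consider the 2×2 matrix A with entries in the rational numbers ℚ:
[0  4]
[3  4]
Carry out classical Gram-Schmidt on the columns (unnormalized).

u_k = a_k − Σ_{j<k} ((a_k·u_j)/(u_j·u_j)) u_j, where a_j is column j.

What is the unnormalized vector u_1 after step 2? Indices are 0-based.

u_1 = (4, 0)

Step 1: u_0 = a_0 = (0, 3).
Step 2: u_1 = a_1 − (4/3)·u_0 = (4, 0).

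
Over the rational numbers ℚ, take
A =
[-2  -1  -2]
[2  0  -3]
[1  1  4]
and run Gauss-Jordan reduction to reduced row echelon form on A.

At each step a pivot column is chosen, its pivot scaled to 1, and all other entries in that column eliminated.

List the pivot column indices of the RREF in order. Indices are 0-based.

pivot(0,0)=-2: scale R0 → (1, 1/2, 1)
  clear (1,0): R1 −= (2)R0 → (0, -1, -5)
  clear (2,0): R2 −= (1)R0 → (0, 1/2, 3)
pivot(1,1)=-1: scale R1 → (0, 1, 5)
  clear (0,1): R0 −= (1/2)R1 → (1, 0, -3/2)
  clear (2,1): R2 −= (1/2)R1 → (0, 0, 1/2)
pivot(2,2)=1/2: scale R2 → (0, 0, 1)
  clear (0,2): R0 −= (-3/2)R2 → (1, 0, 0)
  clear (1,2): R1 −= (5)R2 → (0, 1, 0)

pivot columns: 0, 1, 2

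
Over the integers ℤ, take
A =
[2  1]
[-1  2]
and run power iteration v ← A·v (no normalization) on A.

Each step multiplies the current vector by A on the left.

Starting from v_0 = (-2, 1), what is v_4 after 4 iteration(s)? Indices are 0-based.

v_4 = (38, 41)

v_0 = (-2, 1).
v_1 = A·v_0 = (-3, 4).
v_2 = A·v_1 = (-2, 11).
v_3 = A·v_2 = (7, 24).
v_4 = A·v_3 = (38, 41).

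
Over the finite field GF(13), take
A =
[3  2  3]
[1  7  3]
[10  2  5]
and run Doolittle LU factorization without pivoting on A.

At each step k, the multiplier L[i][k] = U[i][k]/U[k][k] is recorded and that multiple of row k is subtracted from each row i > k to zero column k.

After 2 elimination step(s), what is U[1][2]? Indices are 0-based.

U[1][2] = 2

Step 1: pivot at (0,0) is 3.
  row1 ← row1 − (9)·row0  ⇒  L[1][0]=9, U row1=(0, 2, 2)
  row2 ← row2 − (12)·row0  ⇒  L[2][0]=12, U row2=(0, 4, 8)
Step 2: pivot at (1,1) is 2.
  row2 ← row2 − (2)·row1  ⇒  L[2][1]=2, U row2=(0, 0, 4)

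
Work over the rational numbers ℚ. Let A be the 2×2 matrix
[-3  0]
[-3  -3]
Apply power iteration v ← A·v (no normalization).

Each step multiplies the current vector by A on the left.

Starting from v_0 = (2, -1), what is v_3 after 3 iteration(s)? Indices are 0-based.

v_0 = (2, -1).
v_1 = A·v_0 = (-6, -3).
v_2 = A·v_1 = (18, 27).
v_3 = A·v_2 = (-54, -135).

v_3 = (-54, -135)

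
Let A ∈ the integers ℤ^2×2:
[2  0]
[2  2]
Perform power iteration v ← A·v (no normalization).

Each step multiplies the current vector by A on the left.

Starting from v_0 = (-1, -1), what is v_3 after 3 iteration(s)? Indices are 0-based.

v_3 = (-8, -32)

v_0 = (-1, -1).
v_1 = A·v_0 = (-2, -4).
v_2 = A·v_1 = (-4, -12).
v_3 = A·v_2 = (-8, -32).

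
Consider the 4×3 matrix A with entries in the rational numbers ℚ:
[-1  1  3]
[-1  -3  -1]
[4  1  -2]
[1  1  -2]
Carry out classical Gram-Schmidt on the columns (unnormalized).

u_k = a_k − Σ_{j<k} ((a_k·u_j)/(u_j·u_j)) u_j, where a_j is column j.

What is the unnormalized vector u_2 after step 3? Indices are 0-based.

Step 1: u_0 = a_0 = (-1, -1, 4, 1).
Step 2: u_1 = a_1 − (7/19)·u_0 = (26/19, -50/19, -9/19, 12/19).
Step 3: u_2 = a_2 − (-12/19)·u_0 − (122/179)·u_1 = (257/179, 29/179, 152/179, -322/179).

u_2 = (257/179, 29/179, 152/179, -322/179)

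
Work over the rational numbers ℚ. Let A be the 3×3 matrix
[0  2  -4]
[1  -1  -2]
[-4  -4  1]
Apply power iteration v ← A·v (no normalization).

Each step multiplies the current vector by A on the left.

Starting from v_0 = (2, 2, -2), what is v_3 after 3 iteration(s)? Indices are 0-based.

v_0 = (2, 2, -2).
v_1 = A·v_0 = (12, 4, -18).
v_2 = A·v_1 = (80, 44, -82).
v_3 = A·v_2 = (416, 200, -578).

v_3 = (416, 200, -578)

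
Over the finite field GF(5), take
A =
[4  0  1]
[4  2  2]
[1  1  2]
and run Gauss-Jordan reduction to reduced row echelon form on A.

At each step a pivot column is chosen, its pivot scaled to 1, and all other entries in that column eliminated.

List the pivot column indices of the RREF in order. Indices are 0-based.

[1] R0 /= 4  ⇒  (1, 0, 4)
     R1 -= 4·R0  ⇒  (0, 2, 1)
     R2 -= 1·R0  ⇒  (0, 1, 3)
[2] R1 /= 2  ⇒  (0, 1, 3)
     R2 -= 1·R1  ⇒  (0, 0, 0)
column 2 empty below row 2

pivot columns: 0, 1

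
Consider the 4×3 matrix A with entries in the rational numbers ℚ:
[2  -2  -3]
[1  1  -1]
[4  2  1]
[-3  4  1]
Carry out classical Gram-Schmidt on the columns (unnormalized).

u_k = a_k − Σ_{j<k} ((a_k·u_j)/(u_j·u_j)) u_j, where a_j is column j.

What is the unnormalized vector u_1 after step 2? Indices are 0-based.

Step 1: u_0 = a_0 = (2, 1, 4, -3).
Step 2: u_1 = a_1 − (-7/30)·u_0 = (-23/15, 37/30, 44/15, 33/10).

u_1 = (-23/15, 37/30, 44/15, 33/10)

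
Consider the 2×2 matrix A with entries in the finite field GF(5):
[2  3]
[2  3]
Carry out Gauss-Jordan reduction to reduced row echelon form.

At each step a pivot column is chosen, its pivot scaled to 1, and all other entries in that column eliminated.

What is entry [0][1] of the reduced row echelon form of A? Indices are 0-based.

M[0][1] = 4

step 1: normalize row 0 (÷2) = (1, 4)
  row 1: subtract 2×row0 = (0, 0)
skip col 1 (zero from row 1)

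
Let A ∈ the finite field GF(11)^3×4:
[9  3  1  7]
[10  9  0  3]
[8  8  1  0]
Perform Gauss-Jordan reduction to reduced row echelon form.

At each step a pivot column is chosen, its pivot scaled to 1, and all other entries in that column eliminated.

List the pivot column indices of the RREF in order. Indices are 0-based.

[1] R0 /= 9  ⇒  (1, 4, 5, 2)
     R1 -= 10·R0  ⇒  (0, 2, 5, 5)
     R2 -= 8·R0  ⇒  (0, 9, 5, 6)
[2] R1 /= 2  ⇒  (0, 1, 8, 8)
     R0 -= 4·R1  ⇒  (1, 0, 6, 3)
     R2 -= 9·R1  ⇒  (0, 0, 10, 0)
[3] R2 /= 10  ⇒  (0, 0, 1, 0)
     R0 -= 6·R2  ⇒  (1, 0, 0, 3)
     R1 -= 8·R2  ⇒  (0, 1, 0, 8)

pivot columns: 0, 1, 2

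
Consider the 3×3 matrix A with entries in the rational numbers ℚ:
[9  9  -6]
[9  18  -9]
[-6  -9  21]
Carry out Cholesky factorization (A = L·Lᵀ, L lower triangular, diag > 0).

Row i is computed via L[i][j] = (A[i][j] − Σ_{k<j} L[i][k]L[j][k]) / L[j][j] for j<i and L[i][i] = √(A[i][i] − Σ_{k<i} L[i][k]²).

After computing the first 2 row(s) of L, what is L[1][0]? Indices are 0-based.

Step 1: L[0][0] = √(9) = 3.
  L[1][0] = (9) / L[0][0] = 3.
Step 2: L[1][1] = √(9) = 3.

L[1][0] = 3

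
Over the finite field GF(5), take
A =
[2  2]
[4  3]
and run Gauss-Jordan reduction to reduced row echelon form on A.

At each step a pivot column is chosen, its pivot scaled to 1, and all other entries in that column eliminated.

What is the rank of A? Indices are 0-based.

rank = 2

[1] R0 /= 2  ⇒  (1, 1)
     R1 -= 4·R0  ⇒  (0, 4)
[2] R1 /= 4  ⇒  (0, 1)
     R0 -= 1·R1  ⇒  (1, 0)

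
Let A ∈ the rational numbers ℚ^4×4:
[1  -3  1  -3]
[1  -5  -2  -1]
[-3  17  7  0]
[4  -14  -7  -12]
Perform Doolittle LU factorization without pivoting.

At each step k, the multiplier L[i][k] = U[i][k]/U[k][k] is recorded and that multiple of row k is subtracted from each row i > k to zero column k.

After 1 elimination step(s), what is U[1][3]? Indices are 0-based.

U[1][3] = 2

[col 0] pivot 1
  R1 -= 1*R0 → (0, -2, -3, 2)  (L[1][0] := 1)
  R2 -= -3*R0 → (0, 8, 10, -9)  (L[2][0] := -3)
  R3 -= 4*R0 → (0, -2, -11, 0)  (L[3][0] := 4)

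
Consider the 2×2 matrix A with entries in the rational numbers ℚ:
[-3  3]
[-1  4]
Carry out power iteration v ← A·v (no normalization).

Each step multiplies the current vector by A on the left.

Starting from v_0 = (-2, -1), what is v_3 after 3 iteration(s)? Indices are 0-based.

v_3 = (12, -29)

v_0 = (-2, -1).
v_1 = A·v_0 = (3, -2).
v_2 = A·v_1 = (-15, -11).
v_3 = A·v_2 = (12, -29).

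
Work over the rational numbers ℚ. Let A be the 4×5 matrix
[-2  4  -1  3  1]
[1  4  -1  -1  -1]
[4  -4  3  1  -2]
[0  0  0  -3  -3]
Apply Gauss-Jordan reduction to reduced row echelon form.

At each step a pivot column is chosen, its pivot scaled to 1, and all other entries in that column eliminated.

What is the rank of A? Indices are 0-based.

pivot(0,0)=-2: scale R0 → (1, -2, 1/2, -3/2, -1/2)
  clear (1,0): R1 −= (1)R0 → (0, 6, -3/2, 1/2, -1/2)
  clear (2,0): R2 −= (4)R0 → (0, 4, 1, 7, 0)
pivot(1,1)=6: scale R1 → (0, 1, -1/4, 1/12, -1/12)
  clear (0,1): R0 −= (-2)R1 → (1, 0, 0, -4/3, -2/3)
  clear (2,1): R2 −= (4)R1 → (0, 0, 2, 20/3, 1/3)
pivot(2,2)=2: scale R2 → (0, 0, 1, 10/3, 1/6)
  clear (1,2): R1 −= (-1/4)R2 → (0, 1, 0, 11/12, -1/24)
pivot(3,3)=-3: scale R3 → (0, 0, 0, 1, 1)
  clear (0,3): R0 −= (-4/3)R3 → (1, 0, 0, 0, 2/3)
  clear (1,3): R1 −= (11/12)R3 → (0, 1, 0, 0, -23/24)
  clear (2,3): R2 −= (10/3)R3 → (0, 0, 1, 0, -19/6)

rank = 4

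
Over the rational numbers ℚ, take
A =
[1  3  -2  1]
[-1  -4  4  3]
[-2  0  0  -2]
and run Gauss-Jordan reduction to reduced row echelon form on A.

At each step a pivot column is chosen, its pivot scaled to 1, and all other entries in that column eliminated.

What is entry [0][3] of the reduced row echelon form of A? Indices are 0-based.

pivot(0,0)=1: scale R0 → (1, 3, -2, 1)
  clear (1,0): R1 −= (-1)R0 → (0, -1, 2, 4)
  clear (2,0): R2 −= (-2)R0 → (0, 6, -4, 0)
pivot(1,1)=-1: scale R1 → (0, 1, -2, -4)
  clear (0,1): R0 −= (3)R1 → (1, 0, 4, 13)
  clear (2,1): R2 −= (6)R1 → (0, 0, 8, 24)
pivot(2,2)=8: scale R2 → (0, 0, 1, 3)
  clear (0,2): R0 −= (4)R2 → (1, 0, 0, 1)
  clear (1,2): R1 −= (-2)R2 → (0, 1, 0, 2)

M[0][3] = 1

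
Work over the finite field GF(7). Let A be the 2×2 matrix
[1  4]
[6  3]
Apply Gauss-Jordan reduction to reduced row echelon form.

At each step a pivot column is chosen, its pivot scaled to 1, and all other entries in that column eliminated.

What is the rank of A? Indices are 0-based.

rank = 1

[1] R0 /= 1  ⇒  (1, 4)
     R1 -= 6·R0  ⇒  (0, 0)
column 1 empty below row 1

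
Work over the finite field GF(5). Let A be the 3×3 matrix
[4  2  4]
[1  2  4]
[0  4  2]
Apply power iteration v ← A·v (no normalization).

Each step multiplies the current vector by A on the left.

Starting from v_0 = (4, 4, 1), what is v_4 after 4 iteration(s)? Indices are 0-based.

v_0 = (4, 4, 1).
v_1 = A·v_0 = (3, 1, 3).
v_2 = A·v_1 = (1, 2, 0).
v_3 = A·v_2 = (3, 0, 3).
v_4 = A·v_3 = (4, 0, 1).

v_4 = (4, 0, 1)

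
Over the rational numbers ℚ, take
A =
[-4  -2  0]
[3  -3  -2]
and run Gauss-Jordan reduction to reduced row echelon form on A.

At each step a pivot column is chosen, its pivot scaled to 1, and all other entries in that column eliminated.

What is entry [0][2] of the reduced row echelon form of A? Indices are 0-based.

step 1: normalize row 0 (÷-4) = (1, 1/2, 0)
  row 1: subtract 3×row0 = (0, -9/2, -2)
step 2: normalize row 1 (÷-9/2) = (0, 1, 4/9)
  row 0: subtract 1/2×row1 = (1, 0, -2/9)

M[0][2] = -2/9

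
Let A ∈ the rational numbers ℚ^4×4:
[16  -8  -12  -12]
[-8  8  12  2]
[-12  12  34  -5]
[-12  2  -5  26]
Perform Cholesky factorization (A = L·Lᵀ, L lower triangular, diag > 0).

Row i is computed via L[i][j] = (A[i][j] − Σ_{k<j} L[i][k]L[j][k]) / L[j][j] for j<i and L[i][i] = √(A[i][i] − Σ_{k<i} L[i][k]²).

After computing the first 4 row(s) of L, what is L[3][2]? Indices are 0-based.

L[3][2] = -2

Step 1: L[0][0] = √(16) = 4.
  L[1][0] = (-8) / L[0][0] = -2.
Step 2: L[1][1] = √(4) = 2.
  L[2][0] = (-12) / L[0][0] = -3.
  L[2][1] = (6) / L[1][1] = 3.
Step 3: L[2][2] = √(16) = 4.
  L[3][0] = (-12) / L[0][0] = -3.
  L[3][1] = (-4) / L[1][1] = -2.
  L[3][2] = (-8) / L[2][2] = -2.
Step 4: L[3][3] = √(9) = 3.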